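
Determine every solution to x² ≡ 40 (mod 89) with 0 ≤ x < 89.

89 ≡ 1 (mod 4), so we find a root by search.
Trying successive values, 29² = 841 ≡ 40 (mod 89). The other root is 89 − 29 = 60.

29, 60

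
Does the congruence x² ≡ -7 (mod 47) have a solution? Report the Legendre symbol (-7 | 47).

-1

First reduce: -7 ≡ 40 (mod 47).
Pull out 2^3: since 47 ≡ 7 (mod 8), (2/47) = +1, so (2/47)^3 = +1.
Reciprocity: 5 ≡ 1 and 47 ≡ 3 (mod 4), so (5/47) = +(47/5).
Reduce top mod 5: now compute (2/5).
Pull out 2: since 5 ≡ 5 (mod 8), (2/5) = -1.
Reached (1/5) = 1. Collecting the sign flips along the way, the symbol is -1.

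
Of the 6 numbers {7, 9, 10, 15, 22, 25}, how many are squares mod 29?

4

(7/29) = +1 → QR.
(9/29) = +1 → QR.
(10/29) = -1 → non-residue.
(15/29) = -1 → non-residue.
(22/29) = +1 → QR.
(25/29) = +1 → QR.
Total quadratic residues among the 6: 4.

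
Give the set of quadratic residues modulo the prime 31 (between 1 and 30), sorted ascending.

Square k = 1,…,15 (k and 31−k give the same square):
1²=1, 2²=4, 3²=9, 4²=16, 5²=25, 6²≡5, 7²≡18, 8²≡2, 9²≡19, 10²≡7, 11²≡28, 12²≡20, 13²≡14, 14²≡10, 15²≡8 (mod 31).
So the quadratic residues mod 31 are {1, 2, 4, 5, 7, 8, 9, 10, 14, 16, 18, 19, 20, 25, 28}.

1,2,4,5,7,8,9,10,14,16,18,19,20,25,28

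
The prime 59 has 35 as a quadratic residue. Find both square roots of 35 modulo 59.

25, 34

Since 59 ≡ 3 (mod 4), a square root of 35 is 35^((59+1)/4) = 35^15 mod 59.
Repeated squaring: 35^2≡45, 35^4≡19, 35^8≡7 (mod 59).
35^15 = 35^(8+4+2+1) ≡ 25 (mod 59).
Check: 25² = 625 ≡ 35 (mod 59). The two roots are 25 and 34.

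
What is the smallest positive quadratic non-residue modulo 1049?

(2/1049) = +1, so 2 is a residue.
(3/1049) = −1, so 3 is the smallest positive non-residue mod 1049.

3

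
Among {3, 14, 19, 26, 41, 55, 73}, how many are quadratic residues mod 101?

2

(3/101) = -1 → non-residue.
(14/101) = +1 → QR.
(19/101) = +1 → QR.
(26/101) = -1 → non-residue.
(41/101) = -1 → non-residue.
(55/101) = -1 → non-residue.
(73/101) = -1 → non-residue.
Total quadratic residues among the 7: 2.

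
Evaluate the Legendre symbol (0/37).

0

Top reduces to 0: gcd > 1, so the symbol is 0.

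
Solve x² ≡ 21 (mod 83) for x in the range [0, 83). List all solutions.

Since 83 ≡ 3 (mod 4), a square root of 21 is 21^((83+1)/4) = 21^21 mod 83.
Repeated squaring: 21^2≡26, 21^4≡12, 21^8≡61, 21^16≡69 (mod 83).
21^21 = 21^(16+4+1) ≡ 41 (mod 83).
Check: 41² = 1681 ≡ 21 (mod 83). The two roots are 41 and 42.

41, 42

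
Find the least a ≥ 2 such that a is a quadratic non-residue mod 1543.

3

(2/1543) = +1, so 2 is a residue.
(3/1543) = −1, so 3 is the smallest positive non-residue mod 1543.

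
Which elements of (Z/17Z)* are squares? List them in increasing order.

Square k = 1,…,8 (k and 17−k give the same square):
1²=1, 2²=4, 3²=9, 4²=16, 5²≡8, 6²≡2, 7²≡15, 8²≡13 (mod 17).
So the quadratic residues mod 17 are {1, 2, 4, 8, 9, 13, 15, 16}.

1, 2, 4, 8, 9, 13, 15, 16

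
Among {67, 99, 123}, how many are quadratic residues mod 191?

(67/191) = +1 → QR.
(99/191) = -1 → non-residue.
(123/191) = -1 → non-residue.
Total quadratic residues among the 3: 1.

1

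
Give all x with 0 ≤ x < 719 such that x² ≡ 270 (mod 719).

350, 369

Since 719 ≡ 3 (mod 4), a square root of 270 is 270^((719+1)/4) = 270^180 mod 719.
Repeated squaring: 270^2≡281, 270^4≡590, 270^8≡104, 270^16≡31, 270^32≡242, 270^64≡325, 270^128≡651 (mod 719).
270^180 = 270^(128+32+16+4) ≡ 350 (mod 719).
Check: 350² = 122500 ≡ 270 (mod 719). The two roots are 350 and 369.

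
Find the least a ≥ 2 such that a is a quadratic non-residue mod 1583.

(2/1583) = +1, so 2 is a residue.
(3/1583) = +1, so 3 is a residue.
(4/1583) = +1, so 4 is a residue.
(5/1583) = −1, so 5 is the smallest positive non-residue mod 1583.

5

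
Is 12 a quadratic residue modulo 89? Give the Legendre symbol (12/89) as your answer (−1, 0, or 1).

Pull out 2^2: since 89 ≡ 1 (mod 8), (2/89) = +1, so (2/89)^2 = +1.
Reciprocity: 3 ≡ 3 and 89 ≡ 1 (mod 4), so (3/89) = +(89/3).
Reduce top mod 3: now compute (2/3).
Pull out 2: since 3 ≡ 3 (mod 8), (2/3) = -1.
Reached (1/3) = 1. Collecting the sign flips along the way, the symbol is -1.

-1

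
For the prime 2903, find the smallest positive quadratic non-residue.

5

(2/2903) = +1, so 2 is a residue.
(3/2903) = +1, so 3 is a residue.
(4/2903) = +1, so 4 is a residue.
(5/2903) = −1, so 5 is the smallest positive non-residue mod 2903.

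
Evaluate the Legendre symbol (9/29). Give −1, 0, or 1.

1

Reciprocity: 9 ≡ 1 and 29 ≡ 1 (mod 4), so (9/29) = +(29/9).
Reduce top mod 9: now compute (2/9).
Pull out 2: since 9 ≡ 1 (mod 8), (2/9) = +1.
Reached (1/9) = 1. Collecting the sign flips along the way, the symbol is +1.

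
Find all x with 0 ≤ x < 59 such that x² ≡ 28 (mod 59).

Since 59 ≡ 3 (mod 4), a square root of 28 is 28^((59+1)/4) = 28^15 mod 59.
Repeated squaring: 28^2≡17, 28^4≡53, 28^8≡36 (mod 59).
28^15 = 28^(8+4+2+1) ≡ 21 (mod 59).
Check: 21² = 441 ≡ 28 (mod 59). The two roots are 21 and 38.

21, 38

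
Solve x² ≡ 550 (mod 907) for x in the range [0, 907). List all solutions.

Since 907 ≡ 3 (mod 4), a square root of 550 is 550^((907+1)/4) = 550^227 mod 907.
Repeated squaring: 550^2≡469, 550^4≡467, 550^8≡409, 550^16≡393, 550^32≡259, 550^64≡870, 550^128≡462 (mod 907).
550^227 = 550^(128+64+32+2+1) ≡ 586 (mod 907).
Check: 586² = 343396 ≡ 550 (mod 907). The two roots are 321 and 586.

321, 586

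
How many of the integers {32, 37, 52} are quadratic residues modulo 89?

1

(32/89) = +1 → QR.
(37/89) = -1 → non-residue.
(52/89) = -1 → non-residue.
Total quadratic residues among the 3: 1.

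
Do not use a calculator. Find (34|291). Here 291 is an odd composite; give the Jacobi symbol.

-1

Pull out 2: since 291 ≡ 3 (mod 8), (2/291) = -1.
Reciprocity: 17 ≡ 1 and 291 ≡ 3 (mod 4), so (17/291) = +(291/17).
Reduce top mod 17: now compute (2/17).
Pull out 2: since 17 ≡ 1 (mod 8), (2/17) = +1.
Reached (1/17) = 1. Collecting the sign flips along the way, the symbol is -1.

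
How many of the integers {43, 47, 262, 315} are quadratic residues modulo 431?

(43/431) = -1 → non-residue.
(47/431) = -1 → non-residue.
(262/431) = -1 → non-residue.
(315/431) = -1 → non-residue.
Total quadratic residues among the 4: 0.

0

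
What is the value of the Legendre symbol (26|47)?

Euler's criterion: (26/47) ≡ 26^23 (mod 47).
26^2 ≡ 18 (mod 47)
26^4 ≡ 42 (mod 47)
26^8 ≡ 25 (mod 47)
26^16 ≡ 14 (mod 47)
26^23 = 26^(16+4+2+1) ≡ 46 (mod 47).
Result is 46 ≡ −1, so (26/47) = −1.

-1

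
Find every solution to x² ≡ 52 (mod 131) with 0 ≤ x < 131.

24, 107

Since 131 ≡ 3 (mod 4), a square root of 52 is 52^((131+1)/4) = 52^33 mod 131.
Repeated squaring: 52^2≡84, 52^4≡113, 52^8≡62, 52^16≡45, 52^32≡60 (mod 131).
52^33 = 52^(32+1) ≡ 107 (mod 131).
Check: 107² = 11449 ≡ 52 (mod 131). The two roots are 24 and 107.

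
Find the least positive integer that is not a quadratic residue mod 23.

5

(2/23) = +1, so 2 is a residue.
(3/23) = +1, so 3 is a residue.
(4/23) = +1, so 4 is a residue.
(5/23) = −1, so 5 is the smallest positive non-residue mod 23.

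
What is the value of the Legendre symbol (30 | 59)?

-1

Euler's criterion: (30/59) ≡ 30^29 (mod 59).
30^2 ≡ 15 (mod 59)
30^4 ≡ 48 (mod 59)
30^8 ≡ 3 (mod 59)
30^16 ≡ 9 (mod 59)
30^29 = 30^(16+8+4+1) ≡ 58 (mod 59).
Result is 58 ≡ −1, so (30/59) = −1.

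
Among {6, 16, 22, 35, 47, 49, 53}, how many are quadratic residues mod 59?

5

(6/59) = -1 → non-residue.
(16/59) = +1 → QR.
(22/59) = +1 → QR.
(35/59) = +1 → QR.
(47/59) = -1 → non-residue.
(49/59) = +1 → QR.
(53/59) = +1 → QR.
Total quadratic residues among the 7: 5.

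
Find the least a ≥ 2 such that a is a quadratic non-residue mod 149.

(2/149) = −1, so 2 is the smallest positive non-residue mod 149.

2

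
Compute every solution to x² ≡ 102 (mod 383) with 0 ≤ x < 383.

189, 194

Since 383 ≡ 3 (mod 4), a square root of 102 is 102^((383+1)/4) = 102^96 mod 383.
Repeated squaring: 102^2≡63, 102^4≡139, 102^8≡171, 102^16≡133, 102^32≡71, 102^64≡62 (mod 383).
102^96 = 102^(64+32) ≡ 189 (mod 383).
Check: 189² = 35721 ≡ 102 (mod 383). The two roots are 189 and 194.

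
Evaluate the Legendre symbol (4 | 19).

Euler's criterion: (4/19) ≡ 4^9 (mod 19).
4^2 ≡ 16 (mod 19)
4^4 ≡ 9 (mod 19)
4^8 ≡ 5 (mod 19)
4^9 = 4^(8+1) ≡ 1 (mod 19).
Result is 1, so (4/19) = 1.

1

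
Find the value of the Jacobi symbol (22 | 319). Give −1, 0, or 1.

0

Pull out 2: since 319 ≡ 7 (mod 8), (2/319) = +1.
Reciprocity: 11 ≡ 3 and 319 ≡ 3 (mod 4), so (11/319) = −(319/11).
Reduce top mod 11: now compute (0/11).
Top reduces to 0: gcd > 1, so the symbol is 0.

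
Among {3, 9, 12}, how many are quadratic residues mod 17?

1

(3/17) = -1 → non-residue.
(9/17) = +1 → QR.
(12/17) = -1 → non-residue.
Total quadratic residues among the 3: 1.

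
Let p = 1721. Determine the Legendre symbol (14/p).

-1

Pull out 2: since 1721 ≡ 1 (mod 8), (2/1721) = +1.
Reciprocity: 7 ≡ 3 and 1721 ≡ 1 (mod 4), so (7/1721) = +(1721/7).
Reduce top mod 7: now compute (6/7).
Pull out 2: since 7 ≡ 7 (mod 8), (2/7) = +1.
Reciprocity: 3 ≡ 3 and 7 ≡ 3 (mod 4), so (3/7) = −(7/3).
Reduce top mod 3: now compute (1/3).
Reached (1/3) = 1. Collecting the sign flips along the way, the symbol is -1.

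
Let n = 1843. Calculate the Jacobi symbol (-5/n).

First reduce: -5 ≡ 1838 (mod 1843).
Pull out 2: since 1843 ≡ 3 (mod 8), (2/1843) = -1.
Reciprocity: 919 ≡ 3 and 1843 ≡ 3 (mod 4), so (919/1843) = −(1843/919).
Reduce top mod 919: now compute (5/919).
Reciprocity: 5 ≡ 1 and 919 ≡ 3 (mod 4), so (5/919) = +(919/5).
Reduce top mod 5: now compute (4/5).
Pull out 2^2: since 5 ≡ 5 (mod 8), (2/5) = -1, so (2/5)^2 = +1.
Reached (1/5) = 1. Collecting the sign flips along the way, the symbol is +1.

1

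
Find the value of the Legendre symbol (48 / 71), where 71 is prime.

1

Pull out 2^4: since 71 ≡ 7 (mod 8), (2/71) = +1, so (2/71)^4 = +1.
Reciprocity: 3 ≡ 3 and 71 ≡ 3 (mod 4), so (3/71) = −(71/3).
Reduce top mod 3: now compute (2/3).
Pull out 2: since 3 ≡ 3 (mod 8), (2/3) = -1.
Reached (1/3) = 1. Collecting the sign flips along the way, the symbol is +1.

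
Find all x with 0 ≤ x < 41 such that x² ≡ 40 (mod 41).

41 ≡ 1 (mod 4), so we find a root by search.
Trying successive values, 9² = 81 ≡ 40 (mod 41). The other root is 41 − 9 = 32.

9, 32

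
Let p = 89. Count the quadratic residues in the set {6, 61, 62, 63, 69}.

1

(6/89) = -1 → non-residue.
(61/89) = -1 → non-residue.
(62/89) = -1 → non-residue.
(63/89) = -1 → non-residue.
(69/89) = +1 → QR.
Total quadratic residues among the 5: 1.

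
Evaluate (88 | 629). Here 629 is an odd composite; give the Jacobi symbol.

1

Pull out 2^3: since 629 ≡ 5 (mod 8), (2/629) = -1, so (2/629)^3 = -1.
Reciprocity: 11 ≡ 3 and 629 ≡ 1 (mod 4), so (11/629) = +(629/11).
Reduce top mod 11: now compute (2/11).
Pull out 2: since 11 ≡ 3 (mod 8), (2/11) = -1.
Reached (1/11) = 1. Collecting the sign flips along the way, the symbol is +1.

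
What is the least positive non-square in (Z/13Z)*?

(2/13) = −1, so 2 is the smallest positive non-residue mod 13.

2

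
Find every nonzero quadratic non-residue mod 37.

2,5,6,8,13,14,15,17,18,19,20,22,23,24,29,31,32,35

Square k = 1,…,18 (k and 37−k give the same square):
1²=1, 2²=4, 3²=9, 4²=16, 5²=25, 6²=36, 7²≡12, 8²≡27, 9²≡7, 10²≡26, 11²≡10, 12²≡33, 13²≡21, 14²≡11, 15²≡3, 16²≡34, 17²≡30, 18²≡28 (mod 37).
The residues are {1, 3, 4, 7, 9, 10, 11, 12, 16, 21, 25, 26, 27, 28, 30, 33, 34, 36}; the non-residues are the remaining 18 nonzero classes.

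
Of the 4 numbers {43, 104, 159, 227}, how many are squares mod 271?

0

(43/271) = -1 → non-residue.
(104/271) = -1 → non-residue.
(159/271) = -1 → non-residue.
(227/271) = -1 → non-residue.
Total quadratic residues among the 4: 0.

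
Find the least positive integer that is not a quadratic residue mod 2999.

17

(2/2999) = +1, so 2 is a residue.
(3/2999) = +1, so 3 is a residue.
(4/2999) = +1, so 4 is a residue.
(5/2999) = +1, so 5 is a residue.
(6/2999) = +1, so 6 is a residue.
(7/2999) = +1, so 7 is a residue.
(8/2999) = +1, so 8 is a residue.
(9/2999) = +1, so 9 is a residue.
(10/2999) = +1, so 10 is a residue.
(11/2999) = +1, so 11 is a residue.
(12/2999) = +1, so 12 is a residue.
(13/2999) = +1, so 13 is a residue.
(14/2999) = +1, so 14 is a residue.
(15/2999) = +1, so 15 is a residue.
(16/2999) = +1, so 16 is a residue.
(17/2999) = −1, so 17 is the smallest positive non-residue mod 2999.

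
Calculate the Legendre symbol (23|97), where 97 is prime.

-1

Reciprocity: 23 ≡ 3 and 97 ≡ 1 (mod 4), so (23/97) = +(97/23).
Reduce top mod 23: now compute (5/23).
Reciprocity: 5 ≡ 1 and 23 ≡ 3 (mod 4), so (5/23) = +(23/5).
Reduce top mod 5: now compute (3/5).
Reciprocity: 3 ≡ 3 and 5 ≡ 1 (mod 4), so (3/5) = +(5/3).
Reduce top mod 3: now compute (2/3).
Pull out 2: since 3 ≡ 3 (mod 8), (2/3) = -1.
Reached (1/3) = 1. Collecting the sign flips along the way, the symbol is -1.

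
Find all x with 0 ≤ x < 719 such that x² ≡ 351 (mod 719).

278, 441

Since 719 ≡ 3 (mod 4), a square root of 351 is 351^((719+1)/4) = 351^180 mod 719.
Repeated squaring: 351^2≡252, 351^4≡232, 351^8≡618, 351^16≡135, 351^32≡250, 351^64≡666, 351^128≡652 (mod 719).
351^180 = 351^(128+32+16+4) ≡ 441 (mod 719).
Check: 441² = 194481 ≡ 351 (mod 719). The two roots are 278 and 441.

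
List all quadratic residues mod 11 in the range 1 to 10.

Square k = 1,…,5 (k and 11−k give the same square):
1²=1, 2²=4, 3²=9, 4²≡5, 5²≡3 (mod 11).
So the quadratic residues mod 11 are {1, 3, 4, 5, 9}.

1,3,4,5,9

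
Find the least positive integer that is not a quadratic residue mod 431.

(2/431) = +1, so 2 is a residue.
(3/431) = +1, so 3 is a residue.
(4/431) = +1, so 4 is a residue.
(5/431) = +1, so 5 is a residue.
(6/431) = +1, so 6 is a residue.
(7/431) = −1, so 7 is the smallest positive non-residue mod 431.

7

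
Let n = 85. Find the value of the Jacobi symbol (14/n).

Pull out 2: since 85 ≡ 5 (mod 8), (2/85) = -1.
Reciprocity: 7 ≡ 3 and 85 ≡ 1 (mod 4), so (7/85) = +(85/7).
Reduce top mod 7: now compute (1/7).
Reached (1/7) = 1. Collecting the sign flips along the way, the symbol is -1.

-1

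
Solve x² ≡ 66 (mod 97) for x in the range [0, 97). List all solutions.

39, 58

97 ≡ 1 (mod 4), so we find a root by search.
Trying successive values, 39² = 1521 ≡ 66 (mod 97). The other root is 97 − 39 = 58.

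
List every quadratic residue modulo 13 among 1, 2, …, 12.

1,3,4,9,10,12

Square k = 1,…,6 (k and 13−k give the same square):
1²=1, 2²=4, 3²=9, 4²≡3, 5²≡12, 6²≡10 (mod 13).
So the quadratic residues mod 13 are {1, 3, 4, 9, 10, 12}.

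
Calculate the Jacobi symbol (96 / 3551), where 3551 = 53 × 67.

Pull out 2^5: since 3551 ≡ 7 (mod 8), (2/3551) = +1, so (2/3551)^5 = +1.
Reciprocity: 3 ≡ 3 and 3551 ≡ 3 (mod 4), so (3/3551) = −(3551/3).
Reduce top mod 3: now compute (2/3).
Pull out 2: since 3 ≡ 3 (mod 8), (2/3) = -1.
Reached (1/3) = 1. Collecting the sign flips along the way, the symbol is +1.

1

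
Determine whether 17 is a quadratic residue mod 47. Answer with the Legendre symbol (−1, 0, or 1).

Euler's criterion: (17/47) ≡ 17^23 (mod 47).
17^2 ≡ 7 (mod 47)
17^4 ≡ 2 (mod 47)
17^8 ≡ 4 (mod 47)
17^16 ≡ 16 (mod 47)
17^23 = 17^(16+4+2+1) ≡ 1 (mod 47).
Result is 1, so (17/47) = 1.

1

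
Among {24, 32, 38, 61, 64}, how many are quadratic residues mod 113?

3

(24/113) = -1 → non-residue.
(32/113) = +1 → QR.
(38/113) = -1 → non-residue.
(61/113) = +1 → QR.
(64/113) = +1 → QR.
Total quadratic residues among the 5: 3.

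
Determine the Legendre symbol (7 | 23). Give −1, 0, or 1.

-1

Reciprocity: 7 ≡ 3 and 23 ≡ 3 (mod 4), so (7/23) = −(23/7).
Reduce top mod 7: now compute (2/7).
Pull out 2: since 7 ≡ 7 (mod 8), (2/7) = +1.
Reached (1/7) = 1. Collecting the sign flips along the way, the symbol is -1.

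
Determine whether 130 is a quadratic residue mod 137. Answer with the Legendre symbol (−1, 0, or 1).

1

Euler's criterion: (130/137) ≡ 130^68 (mod 137).
130^2 ≡ 49 (mod 137)
130^4 ≡ 72 (mod 137)
130^8 ≡ 115 (mod 137)
130^16 ≡ 73 (mod 137)
130^32 ≡ 123 (mod 137)
130^64 ≡ 59 (mod 137)
130^68 = 130^(64+4) ≡ 1 (mod 137).
Result is 1, so (130/137) = 1.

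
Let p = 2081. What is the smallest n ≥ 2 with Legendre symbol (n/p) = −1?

3

(2/2081) = +1, so 2 is a residue.
(3/2081) = −1, so 3 is the smallest positive non-residue mod 2081.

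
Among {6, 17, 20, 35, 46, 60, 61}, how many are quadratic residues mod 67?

4

(6/67) = +1 → QR.
(17/67) = +1 → QR.
(20/67) = -1 → non-residue.
(35/67) = +1 → QR.
(46/67) = -1 → non-residue.
(60/67) = +1 → QR.
(61/67) = -1 → non-residue.
Total quadratic residues among the 7: 4.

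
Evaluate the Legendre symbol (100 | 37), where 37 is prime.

Euler's criterion: (100/37) ≡ 26^18 (mod 37).
26^2 ≡ 10 (mod 37)
26^4 ≡ 26 (mod 37)
26^8 ≡ 10 (mod 37)
26^16 ≡ 26 (mod 37)
26^18 = 26^(16+2) ≡ 1 (mod 37).
Result is 1, so (100/37) = 1.

1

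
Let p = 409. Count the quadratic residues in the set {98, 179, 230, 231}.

4

(98/409) = +1 → QR.
(179/409) = +1 → QR.
(230/409) = +1 → QR.
(231/409) = +1 → QR.
Total quadratic residues among the 4: 4.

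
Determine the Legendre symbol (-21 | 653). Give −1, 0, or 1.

-1

Euler's criterion: (-21/653) ≡ 632^326 (mod 653).
632^2 ≡ 441 (mod 653)
632^4 ≡ 540 (mod 653)
632^8 ≡ 362 (mod 653)
632^16 ≡ 444 (mod 653)
632^32 ≡ 583 (mod 653)
632^64 ≡ 329 (mod 653)
632^128 ≡ 496 (mod 653)
632^256 ≡ 488 (mod 653)
632^326 = 632^(256+64+4+2) ≡ 652 (mod 653).
Result is 652 ≡ −1, so (-21/653) = −1.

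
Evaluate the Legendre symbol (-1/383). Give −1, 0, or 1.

Euler's criterion: (-1/383) ≡ 382^191 (mod 383).
382^2 ≡ 1 (mod 383)
382^4 ≡ 1 (mod 383)
382^8 ≡ 1 (mod 383)
382^16 ≡ 1 (mod 383)
382^32 ≡ 1 (mod 383)
382^64 ≡ 1 (mod 383)
382^128 ≡ 1 (mod 383)
382^191 = 382^(128+32+16+8+4+2+1) ≡ 382 (mod 383).
Result is 382 ≡ −1, so (-1/383) = −1.

-1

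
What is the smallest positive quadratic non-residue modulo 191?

(2/191) = +1, so 2 is a residue.
(3/191) = +1, so 3 is a residue.
(4/191) = +1, so 4 is a residue.
(5/191) = +1, so 5 is a residue.
(6/191) = +1, so 6 is a residue.
(7/191) = −1, so 7 is the smallest positive non-residue mod 191.

7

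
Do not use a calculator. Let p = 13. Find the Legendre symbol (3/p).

Euler's criterion: (3/13) ≡ 3^6 (mod 13).
3^2 ≡ 9 (mod 13)
3^4 ≡ 3 (mod 13)
3^6 = 3^(4+2) ≡ 1 (mod 13).
Result is 1, so (3/13) = 1.

1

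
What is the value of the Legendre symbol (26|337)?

1

Euler's criterion: (26/337) ≡ 26^168 (mod 337).
26^2 ≡ 2 (mod 337)
26^4 ≡ 4 (mod 337)
26^8 ≡ 16 (mod 337)
26^16 ≡ 256 (mod 337)
26^32 ≡ 158 (mod 337)
26^64 ≡ 26 (mod 337)
26^128 ≡ 2 (mod 337)
26^168 = 26^(128+32+8) ≡ 1 (mod 337).
Result is 1, so (26/337) = 1.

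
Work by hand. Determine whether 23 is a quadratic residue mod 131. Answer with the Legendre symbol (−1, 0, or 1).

Reciprocity: 23 ≡ 3 and 131 ≡ 3 (mod 4), so (23/131) = −(131/23).
Reduce top mod 23: now compute (16/23).
Pull out 2^4: since 23 ≡ 7 (mod 8), (2/23) = +1, so (2/23)^4 = +1.
Reached (1/23) = 1. Collecting the sign flips along the way, the symbol is -1.

-1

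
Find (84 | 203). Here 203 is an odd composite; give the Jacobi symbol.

0

Pull out 2^2: since 203 ≡ 3 (mod 8), (2/203) = -1, so (2/203)^2 = +1.
Reciprocity: 21 ≡ 1 and 203 ≡ 3 (mod 4), so (21/203) = +(203/21).
Reduce top mod 21: now compute (14/21).
Pull out 2: since 21 ≡ 5 (mod 8), (2/21) = -1.
Reciprocity: 7 ≡ 3 and 21 ≡ 1 (mod 4), so (7/21) = +(21/7).
Reduce top mod 7: now compute (0/7).
Top reduces to 0: gcd > 1, so the symbol is 0.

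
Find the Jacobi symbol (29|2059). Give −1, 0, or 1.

0

Reciprocity: 29 ≡ 1 and 2059 ≡ 3 (mod 4), so (29/2059) = +(2059/29).
Reduce top mod 29: now compute (0/29).
Top reduces to 0: gcd > 1, so the symbol is 0.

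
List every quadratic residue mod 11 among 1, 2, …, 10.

Square k = 1,…,5 (k and 11−k give the same square):
1²=1, 2²=4, 3²=9, 4²≡5, 5²≡3 (mod 11).
So the quadratic residues mod 11 are {1, 3, 4, 5, 9}.

1,3,4,5,9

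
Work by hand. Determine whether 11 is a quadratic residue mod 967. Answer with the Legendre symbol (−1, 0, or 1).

1

Reciprocity: 11 ≡ 3 and 967 ≡ 3 (mod 4), so (11/967) = −(967/11).
Reduce top mod 11: now compute (10/11).
Pull out 2: since 11 ≡ 3 (mod 8), (2/11) = -1.
Reciprocity: 5 ≡ 1 and 11 ≡ 3 (mod 4), so (5/11) = +(11/5).
Reduce top mod 5: now compute (1/5).
Reached (1/5) = 1. Collecting the sign flips along the way, the symbol is +1.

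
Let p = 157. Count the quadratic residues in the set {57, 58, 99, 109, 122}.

(57/157) = +1 → QR.
(58/157) = +1 → QR.
(99/157) = +1 → QR.
(109/157) = +1 → QR.
(122/157) = +1 → QR.
Total quadratic residues among the 5: 5.

5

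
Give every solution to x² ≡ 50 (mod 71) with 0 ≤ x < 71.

Since 71 ≡ 3 (mod 4), a square root of 50 is 50^((71+1)/4) = 50^18 mod 71.
Repeated squaring: 50^2≡15, 50^4≡12, 50^8≡2, 50^16≡4 (mod 71).
50^18 = 50^(16+2) ≡ 60 (mod 71).
Check: 60² = 3600 ≡ 50 (mod 71). The two roots are 11 and 60.

11, 60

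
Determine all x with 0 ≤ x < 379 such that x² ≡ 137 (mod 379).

Since 379 ≡ 3 (mod 4), a square root of 137 is 137^((379+1)/4) = 137^95 mod 379.
Repeated squaring: 137^2≡198, 137^4≡167, 137^8≡222, 137^16≡14, 137^32≡196, 137^64≡137 (mod 379).
137^95 = 137^(64+16+8+4+2+1) ≡ 196 (mod 379).
Check: 196² = 38416 ≡ 137 (mod 379). The two roots are 183 and 196.

183, 196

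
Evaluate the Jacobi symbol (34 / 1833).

-1

Pull out 2: since 1833 ≡ 1 (mod 8), (2/1833) = +1.
Reciprocity: 17 ≡ 1 and 1833 ≡ 1 (mod 4), so (17/1833) = +(1833/17).
Reduce top mod 17: now compute (14/17).
Pull out 2: since 17 ≡ 1 (mod 8), (2/17) = +1.
Reciprocity: 7 ≡ 3 and 17 ≡ 1 (mod 4), so (7/17) = +(17/7).
Reduce top mod 7: now compute (3/7).
Reciprocity: 3 ≡ 3 and 7 ≡ 3 (mod 4), so (3/7) = −(7/3).
Reduce top mod 3: now compute (1/3).
Reached (1/3) = 1. Collecting the sign flips along the way, the symbol is -1.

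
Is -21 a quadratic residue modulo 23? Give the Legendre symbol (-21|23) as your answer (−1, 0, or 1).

First reduce: -21 ≡ 2 (mod 23).
Pull out 2: since 23 ≡ 7 (mod 8), (2/23) = +1.
Reached (1/23) = 1. Collecting the sign flips along the way, the symbol is +1.

1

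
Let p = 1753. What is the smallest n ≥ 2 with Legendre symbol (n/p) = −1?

5

(2/1753) = +1, so 2 is a residue.
(3/1753) = +1, so 3 is a residue.
(4/1753) = +1, so 4 is a residue.
(5/1753) = −1, so 5 is the smallest positive non-residue mod 1753.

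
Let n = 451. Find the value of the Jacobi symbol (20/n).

Pull out 2^2: since 451 ≡ 3 (mod 8), (2/451) = -1, so (2/451)^2 = +1.
Reciprocity: 5 ≡ 1 and 451 ≡ 3 (mod 4), so (5/451) = +(451/5).
Reduce top mod 5: now compute (1/5).
Reached (1/5) = 1. Collecting the sign flips along the way, the symbol is +1.

1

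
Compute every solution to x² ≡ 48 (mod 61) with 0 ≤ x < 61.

61 ≡ 1 (mod 4), so we find a root by search.
Trying successive values, 29² = 841 ≡ 48 (mod 61). The other root is 61 − 29 = 32.

29, 32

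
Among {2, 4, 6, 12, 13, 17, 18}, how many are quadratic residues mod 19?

3

(2/19) = -1 → non-residue.
(4/19) = +1 → QR.
(6/19) = +1 → QR.
(12/19) = -1 → non-residue.
(13/19) = -1 → non-residue.
(17/19) = +1 → QR.
(18/19) = -1 → non-residue.
Total quadratic residues among the 7: 3.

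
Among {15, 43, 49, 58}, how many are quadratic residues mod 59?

2

(15/59) = +1 → QR.
(43/59) = -1 → non-residue.
(49/59) = +1 → QR.
(58/59) = -1 → non-residue.
Total quadratic residues among the 4: 2.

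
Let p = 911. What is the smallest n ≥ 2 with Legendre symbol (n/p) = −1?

(2/911) = +1, so 2 is a residue.
(3/911) = +1, so 3 is a residue.
(4/911) = +1, so 4 is a residue.
(5/911) = +1, so 5 is a residue.
(6/911) = +1, so 6 is a residue.
(7/911) = −1, so 7 is the smallest positive non-residue mod 911.

7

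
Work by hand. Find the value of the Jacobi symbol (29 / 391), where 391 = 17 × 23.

Reciprocity: 29 ≡ 1 and 391 ≡ 3 (mod 4), so (29/391) = +(391/29).
Reduce top mod 29: now compute (14/29).
Pull out 2: since 29 ≡ 5 (mod 8), (2/29) = -1.
Reciprocity: 7 ≡ 3 and 29 ≡ 1 (mod 4), so (7/29) = +(29/7).
Reduce top mod 7: now compute (1/7).
Reached (1/7) = 1. Collecting the sign flips along the way, the symbol is -1.

-1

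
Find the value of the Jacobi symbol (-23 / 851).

0

First reduce: -23 ≡ 828 (mod 851).
Pull out 2^2: since 851 ≡ 3 (mod 8), (2/851) = -1, so (2/851)^2 = +1.
Reciprocity: 207 ≡ 3 and 851 ≡ 3 (mod 4), so (207/851) = −(851/207).
Reduce top mod 207: now compute (23/207).
Reciprocity: 23 ≡ 3 and 207 ≡ 3 (mod 4), so (23/207) = −(207/23).
Reduce top mod 23: now compute (0/23).
Top reduces to 0: gcd > 1, so the symbol is 0.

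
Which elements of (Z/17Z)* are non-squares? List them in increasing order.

Square k = 1,…,8 (k and 17−k give the same square):
1²=1, 2²=4, 3²=9, 4²=16, 5²≡8, 6²≡2, 7²≡15, 8²≡13 (mod 17).
The residues are {1, 2, 4, 8, 9, 13, 15, 16}; the non-residues are the remaining 8 nonzero classes.

3, 5, 6, 7, 10, 11, 12, 14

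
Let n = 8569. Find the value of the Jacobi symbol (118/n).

Pull out 2: since 8569 ≡ 1 (mod 8), (2/8569) = +1.
Reciprocity: 59 ≡ 3 and 8569 ≡ 1 (mod 4), so (59/8569) = +(8569/59).
Reduce top mod 59: now compute (14/59).
Pull out 2: since 59 ≡ 3 (mod 8), (2/59) = -1.
Reciprocity: 7 ≡ 3 and 59 ≡ 3 (mod 4), so (7/59) = −(59/7).
Reduce top mod 7: now compute (3/7).
Reciprocity: 3 ≡ 3 and 7 ≡ 3 (mod 4), so (3/7) = −(7/3).
Reduce top mod 3: now compute (1/3).
Reached (1/3) = 1. Collecting the sign flips along the way, the symbol is -1.

-1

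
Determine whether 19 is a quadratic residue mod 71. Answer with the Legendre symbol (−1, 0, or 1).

1

Reciprocity: 19 ≡ 3 and 71 ≡ 3 (mod 4), so (19/71) = −(71/19).
Reduce top mod 19: now compute (14/19).
Pull out 2: since 19 ≡ 3 (mod 8), (2/19) = -1.
Reciprocity: 7 ≡ 3 and 19 ≡ 3 (mod 4), so (7/19) = −(19/7).
Reduce top mod 7: now compute (5/7).
Reciprocity: 5 ≡ 1 and 7 ≡ 3 (mod 4), so (5/7) = +(7/5).
Reduce top mod 5: now compute (2/5).
Pull out 2: since 5 ≡ 5 (mod 8), (2/5) = -1.
Reached (1/5) = 1. Collecting the sign flips along the way, the symbol is +1.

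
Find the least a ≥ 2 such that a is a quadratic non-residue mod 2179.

(2/2179) = −1, so 2 is the smallest positive non-residue mod 2179.

2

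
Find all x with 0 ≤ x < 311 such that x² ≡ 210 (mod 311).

Since 311 ≡ 3 (mod 4), a square root of 210 is 210^((311+1)/4) = 210^78 mod 311.
Repeated squaring: 210^2≡249, 210^4≡112, 210^8≡104, 210^16≡242, 210^32≡96, 210^64≡197 (mod 311).
210^78 = 210^(64+8+4+2) ≡ 144 (mod 311).
Check: 144² = 20736 ≡ 210 (mod 311). The two roots are 144 and 167.

144, 167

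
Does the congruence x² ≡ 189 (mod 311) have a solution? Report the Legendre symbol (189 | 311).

1

Reciprocity: 189 ≡ 1 and 311 ≡ 3 (mod 4), so (189/311) = +(311/189).
Reduce top mod 189: now compute (122/189).
Pull out 2: since 189 ≡ 5 (mod 8), (2/189) = -1.
Reciprocity: 61 ≡ 1 and 189 ≡ 1 (mod 4), so (61/189) = +(189/61).
Reduce top mod 61: now compute (6/61).
Pull out 2: since 61 ≡ 5 (mod 8), (2/61) = -1.
Reciprocity: 3 ≡ 3 and 61 ≡ 1 (mod 4), so (3/61) = +(61/3).
Reduce top mod 3: now compute (1/3).
Reached (1/3) = 1. Collecting the sign flips along the way, the symbol is +1.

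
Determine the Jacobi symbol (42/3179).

Pull out 2: since 3179 ≡ 3 (mod 8), (2/3179) = -1.
Reciprocity: 21 ≡ 1 and 3179 ≡ 3 (mod 4), so (21/3179) = +(3179/21).
Reduce top mod 21: now compute (8/21).
Pull out 2^3: since 21 ≡ 5 (mod 8), (2/21) = -1, so (2/21)^3 = -1.
Reached (1/21) = 1. Collecting the sign flips along the way, the symbol is +1.

1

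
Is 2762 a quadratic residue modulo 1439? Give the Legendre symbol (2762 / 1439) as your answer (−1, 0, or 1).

First reduce: 2762 ≡ 1323 (mod 1439).
Reciprocity: 1323 ≡ 3 and 1439 ≡ 3 (mod 4), so (1323/1439) = −(1439/1323).
Reduce top mod 1323: now compute (116/1323).
Pull out 2^2: since 1323 ≡ 3 (mod 8), (2/1323) = -1, so (2/1323)^2 = +1.
Reciprocity: 29 ≡ 1 and 1323 ≡ 3 (mod 4), so (29/1323) = +(1323/29).
Reduce top mod 29: now compute (18/29).
Pull out 2: since 29 ≡ 5 (mod 8), (2/29) = -1.
Reciprocity: 9 ≡ 1 and 29 ≡ 1 (mod 4), so (9/29) = +(29/9).
Reduce top mod 9: now compute (2/9).
Pull out 2: since 9 ≡ 1 (mod 8), (2/9) = +1.
Reached (1/9) = 1. Collecting the sign flips along the way, the symbol is +1.

1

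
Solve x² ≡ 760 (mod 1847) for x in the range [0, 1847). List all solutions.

117, 1730

Since 1847 ≡ 3 (mod 4), a square root of 760 is 760^((1847+1)/4) = 760^462 mod 1847.
Repeated squaring: 760^2≡1336, 760^4≡694, 760^8≡1416, 760^16≡1061, 760^32≡898, 760^64≡1112, 760^128≡901, 760^256≡968 (mod 1847).
760^462 = 760^(256+128+64+8+4+2) ≡ 117 (mod 1847).
Check: 117² = 13689 ≡ 760 (mod 1847). The two roots are 117 and 1730.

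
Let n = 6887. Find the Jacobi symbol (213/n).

0

Reciprocity: 213 ≡ 1 and 6887 ≡ 3 (mod 4), so (213/6887) = +(6887/213).
Reduce top mod 213: now compute (71/213).
Reciprocity: 71 ≡ 3 and 213 ≡ 1 (mod 4), so (71/213) = +(213/71).
Reduce top mod 71: now compute (0/71).
Top reduces to 0: gcd > 1, so the symbol is 0.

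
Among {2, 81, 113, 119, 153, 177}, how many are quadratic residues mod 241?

5

(2/241) = +1 → QR.
(81/241) = +1 → QR.
(113/241) = +1 → QR.
(119/241) = +1 → QR.
(153/241) = -1 → non-residue.
(177/241) = +1 → QR.
Total quadratic residues among the 6: 5.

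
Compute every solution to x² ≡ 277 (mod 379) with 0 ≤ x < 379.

176, 203

Since 379 ≡ 3 (mod 4), a square root of 277 is 277^((379+1)/4) = 277^95 mod 379.
Repeated squaring: 277^2≡171, 277^4≡58, 277^8≡332, 277^16≡314, 277^32≡56, 277^64≡104 (mod 379).
277^95 = 277^(64+16+8+4+2+1) ≡ 203 (mod 379).
Check: 203² = 41209 ≡ 277 (mod 379). The two roots are 176 and 203.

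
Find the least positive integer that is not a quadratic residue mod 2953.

5

(2/2953) = +1, so 2 is a residue.
(3/2953) = +1, so 3 is a residue.
(4/2953) = +1, so 4 is a residue.
(5/2953) = −1, so 5 is the smallest positive non-residue mod 2953.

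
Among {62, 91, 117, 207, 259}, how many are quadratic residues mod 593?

3

(62/593) = +1 → QR.
(91/593) = +1 → QR.
(117/593) = -1 → non-residue.
(207/593) = +1 → QR.
(259/593) = -1 → non-residue.
Total quadratic residues among the 5: 3.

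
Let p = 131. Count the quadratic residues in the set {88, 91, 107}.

2

(88/131) = -1 → non-residue.
(91/131) = +1 → QR.
(107/131) = +1 → QR.
Total quadratic residues among the 3: 2.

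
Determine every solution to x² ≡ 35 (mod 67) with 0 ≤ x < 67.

Since 67 ≡ 3 (mod 4), a square root of 35 is 35^((67+1)/4) = 35^17 mod 67.
Repeated squaring: 35^2≡19, 35^4≡26, 35^8≡6, 35^16≡36 (mod 67).
35^17 = 35^(16+1) ≡ 54 (mod 67).
Check: 54² = 2916 ≡ 35 (mod 67). The two roots are 13 and 54.

13, 54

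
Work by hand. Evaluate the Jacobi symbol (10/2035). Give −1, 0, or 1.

Pull out 2: since 2035 ≡ 3 (mod 8), (2/2035) = -1.
Reciprocity: 5 ≡ 1 and 2035 ≡ 3 (mod 4), so (5/2035) = +(2035/5).
Reduce top mod 5: now compute (0/5).
Top reduces to 0: gcd > 1, so the symbol is 0.

0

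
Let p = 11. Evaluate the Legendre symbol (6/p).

-1

Pull out 2: since 11 ≡ 3 (mod 8), (2/11) = -1.
Reciprocity: 3 ≡ 3 and 11 ≡ 3 (mod 4), so (3/11) = −(11/3).
Reduce top mod 3: now compute (2/3).
Pull out 2: since 3 ≡ 3 (mod 8), (2/3) = -1.
Reached (1/3) = 1. Collecting the sign flips along the way, the symbol is -1.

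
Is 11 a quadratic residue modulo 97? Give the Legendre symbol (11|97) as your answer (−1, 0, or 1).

1

Reciprocity: 11 ≡ 3 and 97 ≡ 1 (mod 4), so (11/97) = +(97/11).
Reduce top mod 11: now compute (9/11).
Reciprocity: 9 ≡ 1 and 11 ≡ 3 (mod 4), so (9/11) = +(11/9).
Reduce top mod 9: now compute (2/9).
Pull out 2: since 9 ≡ 1 (mod 8), (2/9) = +1.
Reached (1/9) = 1. Collecting the sign flips along the way, the symbol is +1.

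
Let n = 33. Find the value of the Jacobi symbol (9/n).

Reciprocity: 9 ≡ 1 and 33 ≡ 1 (mod 4), so (9/33) = +(33/9).
Reduce top mod 9: now compute (6/9).
Pull out 2: since 9 ≡ 1 (mod 8), (2/9) = +1.
Reciprocity: 3 ≡ 3 and 9 ≡ 1 (mod 4), so (3/9) = +(9/3).
Reduce top mod 3: now compute (0/3).
Top reduces to 0: gcd > 1, so the symbol is 0.

0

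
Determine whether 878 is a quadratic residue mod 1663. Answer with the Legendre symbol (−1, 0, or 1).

Pull out 2: since 1663 ≡ 7 (mod 8), (2/1663) = +1.
Reciprocity: 439 ≡ 3 and 1663 ≡ 3 (mod 4), so (439/1663) = −(1663/439).
Reduce top mod 439: now compute (346/439).
Pull out 2: since 439 ≡ 7 (mod 8), (2/439) = +1.
Reciprocity: 173 ≡ 1 and 439 ≡ 3 (mod 4), so (173/439) = +(439/173).
Reduce top mod 173: now compute (93/173).
Reciprocity: 93 ≡ 1 and 173 ≡ 1 (mod 4), so (93/173) = +(173/93).
Reduce top mod 93: now compute (80/93).
Pull out 2^4: since 93 ≡ 5 (mod 8), (2/93) = -1, so (2/93)^4 = +1.
Reciprocity: 5 ≡ 1 and 93 ≡ 1 (mod 4), so (5/93) = +(93/5).
Reduce top mod 5: now compute (3/5).
Reciprocity: 3 ≡ 3 and 5 ≡ 1 (mod 4), so (3/5) = +(5/3).
Reduce top mod 3: now compute (2/3).
Pull out 2: since 3 ≡ 3 (mod 8), (2/3) = -1.
Reached (1/3) = 1. Collecting the sign flips along the way, the symbol is +1.

1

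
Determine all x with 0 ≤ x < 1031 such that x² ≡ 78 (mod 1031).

Since 1031 ≡ 3 (mod 4), a square root of 78 is 78^((1031+1)/4) = 78^258 mod 1031.
Repeated squaring: 78^2≡929, 78^4≡94, 78^8≡588, 78^16≡359, 78^32≡6, 78^64≡36, 78^128≡265, 78^256≡117 (mod 1031).
78^258 = 78^(256+2) ≡ 438 (mod 1031).
Check: 438² = 191844 ≡ 78 (mod 1031). The two roots are 438 and 593.

438, 593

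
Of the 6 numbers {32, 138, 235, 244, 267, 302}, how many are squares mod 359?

(32/359) = +1 → QR.
(138/359) = +1 → QR.
(235/359) = +1 → QR.
(244/359) = -1 → non-residue.
(267/359) = -1 → non-residue.
(302/359) = +1 → QR.
Total quadratic residues among the 6: 4.

4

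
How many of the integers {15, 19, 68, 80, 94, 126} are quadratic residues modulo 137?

(15/137) = +1 → QR.
(19/137) = +1 → QR.
(68/137) = +1 → QR.
(80/137) = -1 → non-residue.
(94/137) = -1 → non-residue.
(126/137) = +1 → QR.
Total quadratic residues among the 6: 4.

4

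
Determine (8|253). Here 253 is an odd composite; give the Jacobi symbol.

Pull out 2^3: since 253 ≡ 5 (mod 8), (2/253) = -1, so (2/253)^3 = -1.
Reached (1/253) = 1. Collecting the sign flips along the way, the symbol is -1.

-1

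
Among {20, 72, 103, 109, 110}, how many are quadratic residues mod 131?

2

(20/131) = +1 → QR.
(72/131) = -1 → non-residue.
(103/131) = -1 → non-residue.
(109/131) = +1 → QR.
(110/131) = -1 → non-residue.
Total quadratic residues among the 5: 2.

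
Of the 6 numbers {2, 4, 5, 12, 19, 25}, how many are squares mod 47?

4

(2/47) = +1 → QR.
(4/47) = +1 → QR.
(5/47) = -1 → non-residue.
(12/47) = +1 → QR.
(19/47) = -1 → non-residue.
(25/47) = +1 → QR.
Total quadratic residues among the 6: 4.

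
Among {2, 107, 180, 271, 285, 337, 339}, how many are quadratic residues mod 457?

2

(2/457) = +1 → QR.
(107/457) = +1 → QR.
(180/457) = -1 → non-residue.
(271/457) = -1 → non-residue.
(285/457) = -1 → non-residue.
(337/457) = -1 → non-residue.
(339/457) = -1 → non-residue.
Total quadratic residues among the 7: 2.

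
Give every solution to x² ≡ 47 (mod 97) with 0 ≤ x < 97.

97 ≡ 1 (mod 4), so we find a root by search.
Trying successive values, 12² = 144 ≡ 47 (mod 97). The other root is 97 − 12 = 85.

12, 85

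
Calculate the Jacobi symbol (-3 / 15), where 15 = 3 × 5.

First reduce: -3 ≡ 12 (mod 15).
Pull out 2^2: since 15 ≡ 7 (mod 8), (2/15) = +1, so (2/15)^2 = +1.
Reciprocity: 3 ≡ 3 and 15 ≡ 3 (mod 4), so (3/15) = −(15/3).
Reduce top mod 3: now compute (0/3).
Top reduces to 0: gcd > 1, so the symbol is 0.

0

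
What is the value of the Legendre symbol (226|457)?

-1

Pull out 2: since 457 ≡ 1 (mod 8), (2/457) = +1.
Reciprocity: 113 ≡ 1 and 457 ≡ 1 (mod 4), so (113/457) = +(457/113).
Reduce top mod 113: now compute (5/113).
Reciprocity: 5 ≡ 1 and 113 ≡ 1 (mod 4), so (5/113) = +(113/5).
Reduce top mod 5: now compute (3/5).
Reciprocity: 3 ≡ 3 and 5 ≡ 1 (mod 4), so (3/5) = +(5/3).
Reduce top mod 3: now compute (2/3).
Pull out 2: since 3 ≡ 3 (mod 8), (2/3) = -1.
Reached (1/3) = 1. Collecting the sign flips along the way, the symbol is -1.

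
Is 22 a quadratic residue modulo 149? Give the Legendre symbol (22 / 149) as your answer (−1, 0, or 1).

Pull out 2: since 149 ≡ 5 (mod 8), (2/149) = -1.
Reciprocity: 11 ≡ 3 and 149 ≡ 1 (mod 4), so (11/149) = +(149/11).
Reduce top mod 11: now compute (6/11).
Pull out 2: since 11 ≡ 3 (mod 8), (2/11) = -1.
Reciprocity: 3 ≡ 3 and 11 ≡ 3 (mod 4), so (3/11) = −(11/3).
Reduce top mod 3: now compute (2/3).
Pull out 2: since 3 ≡ 3 (mod 8), (2/3) = -1.
Reached (1/3) = 1. Collecting the sign flips along the way, the symbol is +1.

1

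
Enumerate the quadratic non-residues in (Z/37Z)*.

Square k = 1,…,18 (k and 37−k give the same square):
1²=1, 2²=4, 3²=9, 4²=16, 5²=25, 6²=36, 7²≡12, 8²≡27, 9²≡7, 10²≡26, 11²≡10, 12²≡33, 13²≡21, 14²≡11, 15²≡3, 16²≡34, 17²≡30, 18²≡28 (mod 37).
The residues are {1, 3, 4, 7, 9, 10, 11, 12, 16, 21, 25, 26, 27, 28, 30, 33, 34, 36}; the non-residues are the remaining 18 nonzero classes.

2 5 6 8 13 14 15 17 18 19 20 22 23 24 29 31 32 35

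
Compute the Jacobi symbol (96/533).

Pull out 2^5: since 533 ≡ 5 (mod 8), (2/533) = -1, so (2/533)^5 = -1.
Reciprocity: 3 ≡ 3 and 533 ≡ 1 (mod 4), so (3/533) = +(533/3).
Reduce top mod 3: now compute (2/3).
Pull out 2: since 3 ≡ 3 (mod 8), (2/3) = -1.
Reached (1/3) = 1. Collecting the sign flips along the way, the symbol is +1.

1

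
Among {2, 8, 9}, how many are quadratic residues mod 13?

1

(2/13) = -1 → non-residue.
(8/13) = -1 → non-residue.
(9/13) = +1 → QR.
Total quadratic residues among the 3: 1.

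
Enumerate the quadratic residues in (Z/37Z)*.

Square k = 1,…,18 (k and 37−k give the same square):
1²=1, 2²=4, 3²=9, 4²=16, 5²=25, 6²=36, 7²≡12, 8²≡27, 9²≡7, 10²≡26, 11²≡10, 12²≡33, 13²≡21, 14²≡11, 15²≡3, 16²≡34, 17²≡30, 18²≡28 (mod 37).
So the quadratic residues mod 37 are {1, 3, 4, 7, 9, 10, 11, 12, 16, 21, 25, 26, 27, 28, 30, 33, 34, 36}.

1, 3, 4, 7, 9, 10, 11, 12, 16, 21, 25, 26, 27, 28, 30, 33, 34, 36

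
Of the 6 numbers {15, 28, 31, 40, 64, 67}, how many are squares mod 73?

(15/73) = -1 → non-residue.
(28/73) = -1 → non-residue.
(31/73) = -1 → non-residue.
(40/73) = -1 → non-residue.
(64/73) = +1 → QR.
(67/73) = +1 → QR.
Total quadratic residues among the 6: 2.

2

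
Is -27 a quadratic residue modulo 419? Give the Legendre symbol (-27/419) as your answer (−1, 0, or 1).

-1

First reduce: -27 ≡ 392 (mod 419).
Pull out 2^3: since 419 ≡ 3 (mod 8), (2/419) = -1, so (2/419)^3 = -1.
Reciprocity: 49 ≡ 1 and 419 ≡ 3 (mod 4), so (49/419) = +(419/49).
Reduce top mod 49: now compute (27/49).
Reciprocity: 27 ≡ 3 and 49 ≡ 1 (mod 4), so (27/49) = +(49/27).
Reduce top mod 27: now compute (22/27).
Pull out 2: since 27 ≡ 3 (mod 8), (2/27) = -1.
Reciprocity: 11 ≡ 3 and 27 ≡ 3 (mod 4), so (11/27) = −(27/11).
Reduce top mod 11: now compute (5/11).
Reciprocity: 5 ≡ 1 and 11 ≡ 3 (mod 4), so (5/11) = +(11/5).
Reduce top mod 5: now compute (1/5).
Reached (1/5) = 1. Collecting the sign flips along the way, the symbol is -1.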